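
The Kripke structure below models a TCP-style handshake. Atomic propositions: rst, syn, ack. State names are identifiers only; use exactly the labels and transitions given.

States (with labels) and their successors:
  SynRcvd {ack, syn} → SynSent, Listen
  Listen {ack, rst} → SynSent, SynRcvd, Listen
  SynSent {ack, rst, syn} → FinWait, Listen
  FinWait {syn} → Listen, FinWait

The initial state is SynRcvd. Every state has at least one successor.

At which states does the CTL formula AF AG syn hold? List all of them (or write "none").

States satisfying AG syn: ∅.
States satisfying AF AG syn: ∅.

none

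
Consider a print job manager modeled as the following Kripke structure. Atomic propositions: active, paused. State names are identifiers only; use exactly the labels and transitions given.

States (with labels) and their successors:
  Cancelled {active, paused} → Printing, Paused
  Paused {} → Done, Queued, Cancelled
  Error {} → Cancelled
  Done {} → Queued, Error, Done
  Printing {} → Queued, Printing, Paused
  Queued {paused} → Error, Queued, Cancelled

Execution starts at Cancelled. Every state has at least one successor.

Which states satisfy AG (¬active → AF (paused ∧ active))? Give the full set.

none

States satisfying ¬active → AF (paused ∧ active): {Cancelled, Error}.
States satisfying AG (¬active → AF (paused ∧ active)): ∅.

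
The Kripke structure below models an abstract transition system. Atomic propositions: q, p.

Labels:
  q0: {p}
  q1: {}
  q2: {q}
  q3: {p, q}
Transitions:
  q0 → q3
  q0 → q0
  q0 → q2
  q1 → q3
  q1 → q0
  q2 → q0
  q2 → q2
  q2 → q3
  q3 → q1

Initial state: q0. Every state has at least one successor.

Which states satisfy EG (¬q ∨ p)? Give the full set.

{q0, q1, q3}

States satisfying ¬q ∨ p: {q0, q1, q3}.
States satisfying EG (¬q ∨ p): {q0, q1, q3}.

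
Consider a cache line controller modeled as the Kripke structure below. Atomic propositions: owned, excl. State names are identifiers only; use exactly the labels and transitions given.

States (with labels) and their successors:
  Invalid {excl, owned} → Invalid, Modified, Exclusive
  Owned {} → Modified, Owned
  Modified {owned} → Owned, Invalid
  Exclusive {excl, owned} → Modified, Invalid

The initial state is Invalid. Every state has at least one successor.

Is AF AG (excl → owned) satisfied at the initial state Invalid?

States satisfying AG (excl → owned): {Invalid, Owned, Modified, Exclusive}.
States satisfying AF AG (excl → owned): {Invalid, Owned, Modified, Exclusive}.
Invalid ∈ Sat(AF AG (excl → owned)).

Satisfied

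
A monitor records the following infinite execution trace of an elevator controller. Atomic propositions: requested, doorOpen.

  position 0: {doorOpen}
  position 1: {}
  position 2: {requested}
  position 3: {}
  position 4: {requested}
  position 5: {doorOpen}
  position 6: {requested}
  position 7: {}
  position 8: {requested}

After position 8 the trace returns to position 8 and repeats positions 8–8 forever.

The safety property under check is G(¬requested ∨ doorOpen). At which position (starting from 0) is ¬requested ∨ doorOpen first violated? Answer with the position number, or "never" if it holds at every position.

Check ¬requested ∨ doorOpen at each position in order: 0 ✓, 1 ✓.
At position 2 the labels are {requested}, so ¬requested ∨ doorOpen is false there. This is the first violation.

2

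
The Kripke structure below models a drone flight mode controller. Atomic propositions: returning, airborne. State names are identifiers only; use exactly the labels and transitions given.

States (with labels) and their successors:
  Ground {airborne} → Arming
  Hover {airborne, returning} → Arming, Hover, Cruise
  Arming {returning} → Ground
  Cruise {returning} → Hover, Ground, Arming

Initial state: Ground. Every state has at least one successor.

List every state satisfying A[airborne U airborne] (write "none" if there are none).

States satisfying airborne: {Ground, Hover}.
States satisfying A[airborne U airborne]: {Ground, Hover}.

{Ground, Hover}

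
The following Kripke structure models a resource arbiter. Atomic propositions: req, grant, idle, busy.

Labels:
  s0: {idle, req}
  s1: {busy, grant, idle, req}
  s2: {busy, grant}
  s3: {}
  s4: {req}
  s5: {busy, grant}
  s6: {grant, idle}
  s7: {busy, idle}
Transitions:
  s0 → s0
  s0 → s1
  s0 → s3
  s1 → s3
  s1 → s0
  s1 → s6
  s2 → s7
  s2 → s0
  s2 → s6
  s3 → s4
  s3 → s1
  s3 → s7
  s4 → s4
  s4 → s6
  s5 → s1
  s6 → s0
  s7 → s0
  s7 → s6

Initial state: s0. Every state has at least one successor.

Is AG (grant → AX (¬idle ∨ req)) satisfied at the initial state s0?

No

States satisfying grant → AX (¬idle ∨ req): {s0, s3, s4, s5, s6, s7}.
States satisfying AG (grant → AX (¬idle ∨ req)): ∅.
s1 is reachable from s0 and violates grant → AX (¬idle ∨ req), so AG fails at s0.
s0 ∉ Sat(AG (grant → AX (¬idle ∨ req))).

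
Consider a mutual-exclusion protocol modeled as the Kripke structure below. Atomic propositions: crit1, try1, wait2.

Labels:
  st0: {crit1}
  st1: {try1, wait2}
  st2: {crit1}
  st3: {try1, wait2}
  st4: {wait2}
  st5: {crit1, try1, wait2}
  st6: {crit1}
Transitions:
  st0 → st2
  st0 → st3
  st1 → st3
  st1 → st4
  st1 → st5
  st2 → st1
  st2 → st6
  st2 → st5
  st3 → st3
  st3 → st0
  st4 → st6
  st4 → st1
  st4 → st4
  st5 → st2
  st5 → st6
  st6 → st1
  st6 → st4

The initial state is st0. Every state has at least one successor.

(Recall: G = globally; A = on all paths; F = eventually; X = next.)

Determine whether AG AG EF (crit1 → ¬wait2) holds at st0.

States satisfying AG EF (crit1 → ¬wait2): {st0, st1, st2, st3, st4, st5, st6}.
States satisfying AG AG EF (crit1 → ¬wait2): {st0, st1, st2, st3, st4, st5, st6}.
Every state reachable from st0 satisfies AG EF (crit1 → ¬wait2).
st0 ∈ Sat(AG AG EF (crit1 → ¬wait2)).

Satisfied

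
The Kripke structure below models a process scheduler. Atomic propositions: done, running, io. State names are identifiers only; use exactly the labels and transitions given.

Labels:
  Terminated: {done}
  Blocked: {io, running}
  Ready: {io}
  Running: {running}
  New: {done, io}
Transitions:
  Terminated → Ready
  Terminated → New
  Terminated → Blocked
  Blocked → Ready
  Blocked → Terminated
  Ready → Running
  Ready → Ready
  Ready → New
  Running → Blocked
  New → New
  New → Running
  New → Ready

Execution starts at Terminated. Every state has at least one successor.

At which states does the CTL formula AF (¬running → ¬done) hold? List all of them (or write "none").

{Blocked, Ready, Running}

States satisfying ¬running → ¬done: {Blocked, Ready, Running}.
States satisfying AF (¬running → ¬done): {Blocked, Ready, Running}.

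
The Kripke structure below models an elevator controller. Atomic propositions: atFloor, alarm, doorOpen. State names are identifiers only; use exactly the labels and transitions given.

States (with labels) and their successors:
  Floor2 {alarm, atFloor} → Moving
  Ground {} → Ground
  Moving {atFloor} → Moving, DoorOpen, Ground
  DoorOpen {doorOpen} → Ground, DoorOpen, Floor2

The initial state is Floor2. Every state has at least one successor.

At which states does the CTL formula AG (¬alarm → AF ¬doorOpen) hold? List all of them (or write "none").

{Ground}

States satisfying ¬alarm → AF ¬doorOpen: {Floor2, Ground, Moving}.
States satisfying AG (¬alarm → AF ¬doorOpen): {Ground}.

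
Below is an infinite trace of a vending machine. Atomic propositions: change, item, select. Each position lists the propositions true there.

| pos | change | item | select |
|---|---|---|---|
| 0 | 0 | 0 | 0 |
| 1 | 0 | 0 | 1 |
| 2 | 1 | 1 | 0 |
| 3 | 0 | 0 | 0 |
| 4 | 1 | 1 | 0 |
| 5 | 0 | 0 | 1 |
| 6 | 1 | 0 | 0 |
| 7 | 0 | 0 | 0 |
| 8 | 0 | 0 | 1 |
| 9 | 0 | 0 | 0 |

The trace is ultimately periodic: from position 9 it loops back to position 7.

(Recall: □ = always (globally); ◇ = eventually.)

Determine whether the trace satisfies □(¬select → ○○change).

No

¬select → ○○change must hold at every position from 0 onward. It fails at position 3, so □(¬select → ○○change) is false.
Positions where ¬select holds: 0, 2, 3, 4, 6, 7, 9.
Check ○○change at each: 0→ok, 2→ok, 3→fails, 4→ok, 6→fails, 7→fails, 9→fails.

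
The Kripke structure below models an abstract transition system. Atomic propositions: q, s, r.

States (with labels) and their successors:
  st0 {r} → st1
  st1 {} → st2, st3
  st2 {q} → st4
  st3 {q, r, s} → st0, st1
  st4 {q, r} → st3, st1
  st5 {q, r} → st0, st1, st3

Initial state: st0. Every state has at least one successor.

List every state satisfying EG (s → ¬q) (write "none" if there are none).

{st0, st1, st2, st4, st5}

States satisfying s → ¬q: {st0, st1, st2, st4, st5}.
States satisfying EG (s → ¬q): {st0, st1, st2, st4, st5}.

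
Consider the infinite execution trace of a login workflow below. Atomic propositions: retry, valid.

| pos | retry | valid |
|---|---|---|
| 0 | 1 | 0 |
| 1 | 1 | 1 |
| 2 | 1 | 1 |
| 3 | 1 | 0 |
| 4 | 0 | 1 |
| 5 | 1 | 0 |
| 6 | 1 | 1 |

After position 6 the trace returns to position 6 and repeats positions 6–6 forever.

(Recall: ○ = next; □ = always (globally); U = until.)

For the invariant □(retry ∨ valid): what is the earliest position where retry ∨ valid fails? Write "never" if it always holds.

retry ∨ valid holds at every position 0..6, and those are all the positions the trace ever visits, so the invariant □(retry ∨ valid) is never violated.

never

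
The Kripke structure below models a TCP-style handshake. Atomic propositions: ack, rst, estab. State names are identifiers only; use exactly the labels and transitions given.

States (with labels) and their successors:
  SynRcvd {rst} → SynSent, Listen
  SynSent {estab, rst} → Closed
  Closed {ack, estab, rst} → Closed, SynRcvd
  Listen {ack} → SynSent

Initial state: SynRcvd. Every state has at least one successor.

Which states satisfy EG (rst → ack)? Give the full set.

States satisfying rst → ack: {Closed, Listen}.
States satisfying EG (rst → ack): {Closed}.

{Closed}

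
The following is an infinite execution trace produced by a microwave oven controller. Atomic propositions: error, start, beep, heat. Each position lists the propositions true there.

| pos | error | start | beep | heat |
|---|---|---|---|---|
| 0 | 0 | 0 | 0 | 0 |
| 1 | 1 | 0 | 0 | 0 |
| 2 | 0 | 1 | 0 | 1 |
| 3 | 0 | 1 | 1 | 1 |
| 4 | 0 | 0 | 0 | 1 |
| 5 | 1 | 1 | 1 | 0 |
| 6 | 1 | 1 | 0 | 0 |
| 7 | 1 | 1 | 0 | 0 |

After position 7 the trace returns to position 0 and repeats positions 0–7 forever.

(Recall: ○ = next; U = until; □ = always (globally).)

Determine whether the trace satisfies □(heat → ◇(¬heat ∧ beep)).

Yes

heat → ◇(¬heat ∧ beep) holds at every position 0..7, and those are all positions ever visited, so □(heat → ◇(¬heat ∧ beep)) holds.
Positions where heat holds: 2, 3, 4.
Check ◇(¬heat ∧ beep) at each: 2→ok, 3→ok, 4→ok.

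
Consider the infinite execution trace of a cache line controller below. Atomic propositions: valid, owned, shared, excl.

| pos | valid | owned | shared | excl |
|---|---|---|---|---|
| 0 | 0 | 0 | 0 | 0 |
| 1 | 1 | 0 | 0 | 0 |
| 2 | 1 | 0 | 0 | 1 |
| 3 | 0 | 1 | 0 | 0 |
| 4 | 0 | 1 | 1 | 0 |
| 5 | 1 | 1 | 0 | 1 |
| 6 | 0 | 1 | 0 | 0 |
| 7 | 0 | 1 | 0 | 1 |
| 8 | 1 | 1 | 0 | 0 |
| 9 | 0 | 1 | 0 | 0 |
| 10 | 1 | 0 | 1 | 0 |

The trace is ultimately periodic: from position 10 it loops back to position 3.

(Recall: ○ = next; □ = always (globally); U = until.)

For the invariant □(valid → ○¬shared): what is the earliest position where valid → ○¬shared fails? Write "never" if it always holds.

never

valid → ○¬shared holds at every position 0..10, and those are all the positions the trace ever visits, so the invariant □(valid → ○¬shared) is never violated.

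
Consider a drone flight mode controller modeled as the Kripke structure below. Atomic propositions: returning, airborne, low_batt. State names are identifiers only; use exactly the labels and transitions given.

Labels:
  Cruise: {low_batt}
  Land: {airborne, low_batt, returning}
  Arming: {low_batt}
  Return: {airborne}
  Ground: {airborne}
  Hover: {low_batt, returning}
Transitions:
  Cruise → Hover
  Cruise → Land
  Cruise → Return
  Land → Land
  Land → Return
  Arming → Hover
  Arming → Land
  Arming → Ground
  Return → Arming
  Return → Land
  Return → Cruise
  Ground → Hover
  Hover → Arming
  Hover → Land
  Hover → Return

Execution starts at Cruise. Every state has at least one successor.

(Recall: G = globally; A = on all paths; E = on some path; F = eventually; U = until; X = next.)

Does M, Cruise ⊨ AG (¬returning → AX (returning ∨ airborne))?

States satisfying ¬returning → AX (returning ∨ airborne): {Cruise, Land, Arming, Ground, Hover}.
States satisfying AG (¬returning → AX (returning ∨ airborne)): ∅.
Return is reachable from Cruise and violates ¬returning → AX (returning ∨ airborne), so AG fails at Cruise.
Cruise ∉ Sat(AG (¬returning → AX (returning ∨ airborne))).

No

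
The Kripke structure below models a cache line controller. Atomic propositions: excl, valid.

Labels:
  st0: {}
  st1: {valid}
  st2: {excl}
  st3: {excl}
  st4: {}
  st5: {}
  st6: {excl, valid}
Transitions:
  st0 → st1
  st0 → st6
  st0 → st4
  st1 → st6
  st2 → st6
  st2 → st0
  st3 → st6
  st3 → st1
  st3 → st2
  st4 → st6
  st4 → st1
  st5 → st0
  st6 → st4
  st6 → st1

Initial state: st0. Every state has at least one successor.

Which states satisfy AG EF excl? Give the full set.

{st0, st1, st2, st3, st4, st5, st6}

States satisfying EF excl: {st0, st1, st2, st3, st4, st5, st6}.
States satisfying AG EF excl: {st0, st1, st2, st3, st4, st5, st6}.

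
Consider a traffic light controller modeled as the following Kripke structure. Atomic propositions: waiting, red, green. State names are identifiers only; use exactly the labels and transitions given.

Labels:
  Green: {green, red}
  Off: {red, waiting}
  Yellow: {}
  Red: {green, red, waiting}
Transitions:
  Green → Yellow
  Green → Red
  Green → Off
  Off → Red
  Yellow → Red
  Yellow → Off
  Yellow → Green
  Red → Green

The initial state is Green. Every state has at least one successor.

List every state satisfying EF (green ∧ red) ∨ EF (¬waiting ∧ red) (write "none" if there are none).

{Green, Off, Yellow, Red}

States satisfying green ∧ red: {Green, Red}.
States satisfying EF (green ∧ red): {Green, Off, Yellow, Red}.
States satisfying ¬waiting ∧ red: {Green}.
States satisfying EF (¬waiting ∧ red): {Green, Off, Yellow, Red}.
States satisfying EF (green ∧ red) ∨ EF (¬waiting ∧ red): {Green, Off, Yellow, Red}.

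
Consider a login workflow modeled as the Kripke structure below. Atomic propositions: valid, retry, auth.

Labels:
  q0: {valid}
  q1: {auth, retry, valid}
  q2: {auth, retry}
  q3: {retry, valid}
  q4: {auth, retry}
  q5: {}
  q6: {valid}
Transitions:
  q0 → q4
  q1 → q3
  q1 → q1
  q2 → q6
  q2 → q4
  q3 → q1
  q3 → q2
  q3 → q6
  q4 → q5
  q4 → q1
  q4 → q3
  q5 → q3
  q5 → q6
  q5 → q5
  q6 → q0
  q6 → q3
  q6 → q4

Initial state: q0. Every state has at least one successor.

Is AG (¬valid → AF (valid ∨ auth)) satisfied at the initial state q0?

States satisfying ¬valid → AF (valid ∨ auth): {q0, q1, q2, q3, q4, q6}.
States satisfying AG (¬valid → AF (valid ∨ auth)): ∅.
q5 is reachable from q0 and violates ¬valid → AF (valid ∨ auth), so AG fails at q0.
q0 ∉ Sat(AG (¬valid → AF (valid ∨ auth))).

No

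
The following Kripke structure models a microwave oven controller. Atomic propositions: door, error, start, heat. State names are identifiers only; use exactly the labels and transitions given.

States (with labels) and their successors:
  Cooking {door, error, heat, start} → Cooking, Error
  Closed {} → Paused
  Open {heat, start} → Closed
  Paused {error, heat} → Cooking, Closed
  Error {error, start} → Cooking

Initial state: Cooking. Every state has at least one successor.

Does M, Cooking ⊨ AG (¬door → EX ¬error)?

No

States satisfying ¬door → EX ¬error: {Cooking, Open, Paused}.
States satisfying AG (¬door → EX ¬error): ∅.
Error is reachable from Cooking and violates ¬door → EX ¬error, so AG fails at Cooking.
Cooking ∉ Sat(AG (¬door → EX ¬error)).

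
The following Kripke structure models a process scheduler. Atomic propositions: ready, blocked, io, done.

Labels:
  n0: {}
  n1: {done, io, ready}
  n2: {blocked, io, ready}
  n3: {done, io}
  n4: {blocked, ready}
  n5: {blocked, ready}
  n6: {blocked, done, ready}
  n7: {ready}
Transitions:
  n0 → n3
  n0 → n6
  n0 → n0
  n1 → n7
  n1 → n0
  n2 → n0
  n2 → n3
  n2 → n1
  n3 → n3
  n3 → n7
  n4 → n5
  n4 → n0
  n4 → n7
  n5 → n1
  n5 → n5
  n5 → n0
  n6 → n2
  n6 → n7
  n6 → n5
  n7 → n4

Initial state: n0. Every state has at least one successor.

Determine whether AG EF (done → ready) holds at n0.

States satisfying EF (done → ready): {n0, n1, n2, n3, n4, n5, n6, n7}.
States satisfying AG EF (done → ready): {n0, n1, n2, n3, n4, n5, n6, n7}.
Every state reachable from n0 satisfies EF (done → ready).
n0 ∈ Sat(AG EF (done → ready)).

Satisfied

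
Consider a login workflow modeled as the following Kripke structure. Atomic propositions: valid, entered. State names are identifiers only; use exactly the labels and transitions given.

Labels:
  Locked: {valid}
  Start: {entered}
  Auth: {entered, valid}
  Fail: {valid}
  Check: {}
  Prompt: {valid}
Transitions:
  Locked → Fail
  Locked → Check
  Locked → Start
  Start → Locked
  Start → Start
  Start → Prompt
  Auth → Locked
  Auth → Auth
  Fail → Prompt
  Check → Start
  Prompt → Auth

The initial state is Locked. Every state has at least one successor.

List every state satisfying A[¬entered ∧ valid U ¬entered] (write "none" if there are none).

{Locked, Fail, Check, Prompt}

States satisfying ¬entered ∧ valid: {Locked, Fail, Prompt}.
States satisfying ¬entered: {Locked, Fail, Check, Prompt}.
States satisfying A[¬entered ∧ valid U ¬entered]: {Locked, Fail, Check, Prompt}.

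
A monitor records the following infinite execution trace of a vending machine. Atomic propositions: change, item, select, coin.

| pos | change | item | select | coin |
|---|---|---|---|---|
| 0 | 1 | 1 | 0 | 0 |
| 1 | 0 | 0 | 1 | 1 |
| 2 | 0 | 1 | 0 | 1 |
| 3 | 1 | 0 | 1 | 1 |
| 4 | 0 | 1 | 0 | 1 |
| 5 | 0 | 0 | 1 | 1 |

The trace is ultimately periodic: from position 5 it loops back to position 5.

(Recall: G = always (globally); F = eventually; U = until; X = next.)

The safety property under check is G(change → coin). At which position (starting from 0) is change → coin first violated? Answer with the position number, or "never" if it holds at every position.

0

At position 0 the labels are {change, item}, so change → coin is false there. This is the first violation.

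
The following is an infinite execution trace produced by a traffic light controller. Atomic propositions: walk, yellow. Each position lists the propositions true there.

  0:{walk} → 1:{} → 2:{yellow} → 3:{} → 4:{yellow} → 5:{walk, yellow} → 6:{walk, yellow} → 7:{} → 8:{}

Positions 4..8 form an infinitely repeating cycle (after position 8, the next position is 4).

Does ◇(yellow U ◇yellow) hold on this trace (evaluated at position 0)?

yellow U ◇yellow holds at position 0, which is reachable from 0, so ◇(yellow U ◇yellow) holds.

Satisfied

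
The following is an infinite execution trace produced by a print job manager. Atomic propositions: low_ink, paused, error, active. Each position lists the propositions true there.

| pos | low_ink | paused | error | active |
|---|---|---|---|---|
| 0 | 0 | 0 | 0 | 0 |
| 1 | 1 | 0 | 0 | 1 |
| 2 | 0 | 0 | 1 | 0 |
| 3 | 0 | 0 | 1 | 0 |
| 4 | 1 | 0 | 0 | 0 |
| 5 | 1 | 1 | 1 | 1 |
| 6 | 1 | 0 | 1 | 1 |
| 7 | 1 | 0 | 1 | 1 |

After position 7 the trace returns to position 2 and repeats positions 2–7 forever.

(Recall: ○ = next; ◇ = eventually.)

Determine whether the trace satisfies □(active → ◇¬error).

Yes

active → ◇¬error holds at every position 0..7, and those are all positions ever visited, so □(active → ◇¬error) holds.
Positions where active holds: 1, 5, 6, 7.
Check ◇¬error at each: 1→ok, 5→ok, 6→ok, 7→ok.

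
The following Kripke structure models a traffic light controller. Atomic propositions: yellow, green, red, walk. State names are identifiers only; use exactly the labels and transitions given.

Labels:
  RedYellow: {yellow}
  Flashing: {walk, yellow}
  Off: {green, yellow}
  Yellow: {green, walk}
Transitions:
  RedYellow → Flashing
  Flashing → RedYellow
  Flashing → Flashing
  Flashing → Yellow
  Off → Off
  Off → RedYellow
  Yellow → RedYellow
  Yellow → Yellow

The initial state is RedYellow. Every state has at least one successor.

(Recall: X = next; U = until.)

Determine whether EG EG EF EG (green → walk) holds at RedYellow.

Holds

States satisfying EG EF EG (green → walk): {RedYellow, Flashing, Off, Yellow}.
States satisfying EG EG EF EG (green → walk): {RedYellow, Flashing, Off, Yellow}.
RedYellow ∈ Sat(EG EG EF EG (green → walk)).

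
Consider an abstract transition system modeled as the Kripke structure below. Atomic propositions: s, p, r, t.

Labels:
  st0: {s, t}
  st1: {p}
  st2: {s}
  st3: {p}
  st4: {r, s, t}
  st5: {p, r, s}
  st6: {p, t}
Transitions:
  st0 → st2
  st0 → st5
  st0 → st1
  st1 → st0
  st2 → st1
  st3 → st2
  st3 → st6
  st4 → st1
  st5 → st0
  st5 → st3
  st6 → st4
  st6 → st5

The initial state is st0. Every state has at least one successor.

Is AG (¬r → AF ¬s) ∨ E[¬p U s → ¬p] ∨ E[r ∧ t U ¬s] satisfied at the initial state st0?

Yes

States satisfying ¬r → AF ¬s: {st1, st2, st3, st4, st5, st6}.
States satisfying AG (¬r → AF ¬s): ∅.
States satisfying ¬p: {st0, st2, st4}.
States satisfying s → ¬p: {st0, st1, st2, st3, st4, st6}.
States satisfying E[¬p U s → ¬p]: {st0, st1, st2, st3, st4, st6}.
States satisfying r ∧ t: {st4}.
States satisfying ¬s: {st1, st3, st6}.
States satisfying E[r ∧ t U ¬s]: {st1, st3, st4, st6}.
States satisfying E[¬p U s → ¬p] ∨ E[r ∧ t U ¬s]: {st0, st1, st2, st3, st4, st6}.
States satisfying AG (¬r → AF ¬s) ∨ E[¬p U s → ¬p] ∨ E[r ∧ t U ¬s]: {st0, st1, st2, st3, st4, st6}.
st0 ∈ Sat(AG (¬r → AF ¬s) ∨ E[¬p U s → ¬p] ∨ E[r ∧ t U ¬s]).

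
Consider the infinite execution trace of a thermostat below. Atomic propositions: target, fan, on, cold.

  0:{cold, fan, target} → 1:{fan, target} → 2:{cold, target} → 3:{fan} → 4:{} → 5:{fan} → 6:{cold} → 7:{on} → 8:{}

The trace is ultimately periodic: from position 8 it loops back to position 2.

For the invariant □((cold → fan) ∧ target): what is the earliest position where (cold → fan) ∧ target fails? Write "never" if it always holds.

2

Check (cold → fan) ∧ target at each position in order: 0 ✓, 1 ✓.
At position 2 the labels are {cold, target}, so (cold → fan) ∧ target is false there. This is the first violation.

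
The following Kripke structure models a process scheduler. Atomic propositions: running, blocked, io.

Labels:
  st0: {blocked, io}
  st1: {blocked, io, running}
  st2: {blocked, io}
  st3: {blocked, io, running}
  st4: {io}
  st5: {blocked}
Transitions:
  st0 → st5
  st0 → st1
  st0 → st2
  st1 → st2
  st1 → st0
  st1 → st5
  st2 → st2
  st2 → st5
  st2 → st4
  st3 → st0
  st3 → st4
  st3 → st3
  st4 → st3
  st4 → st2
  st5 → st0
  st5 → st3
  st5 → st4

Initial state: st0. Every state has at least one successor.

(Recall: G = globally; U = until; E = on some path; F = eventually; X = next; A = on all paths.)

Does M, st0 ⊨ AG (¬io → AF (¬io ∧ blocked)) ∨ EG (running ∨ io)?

States satisfying ¬io → AF (¬io ∧ blocked): {st0, st1, st2, st3, st4, st5}.
States satisfying AG (¬io → AF (¬io ∧ blocked)): {st0, st1, st2, st3, st4, st5}.
States satisfying running ∨ io: {st0, st1, st2, st3, st4}.
States satisfying EG (running ∨ io): {st0, st1, st2, st3, st4}.
States satisfying AG (¬io → AF (¬io ∧ blocked)) ∨ EG (running ∨ io): {st0, st1, st2, st3, st4, st5}.
st0 ∈ Sat(AG (¬io → AF (¬io ∧ blocked)) ∨ EG (running ∨ io)).

Satisfied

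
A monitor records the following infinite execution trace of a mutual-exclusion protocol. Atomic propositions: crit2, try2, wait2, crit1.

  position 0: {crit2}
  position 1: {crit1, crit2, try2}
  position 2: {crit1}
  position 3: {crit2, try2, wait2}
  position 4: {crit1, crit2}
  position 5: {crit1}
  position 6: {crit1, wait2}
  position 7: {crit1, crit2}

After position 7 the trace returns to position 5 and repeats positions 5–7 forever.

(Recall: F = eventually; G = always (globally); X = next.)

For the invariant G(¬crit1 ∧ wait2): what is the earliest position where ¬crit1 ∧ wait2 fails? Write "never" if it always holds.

At position 0 the labels are {crit2}, so ¬crit1 ∧ wait2 is false there. This is the first violation.

0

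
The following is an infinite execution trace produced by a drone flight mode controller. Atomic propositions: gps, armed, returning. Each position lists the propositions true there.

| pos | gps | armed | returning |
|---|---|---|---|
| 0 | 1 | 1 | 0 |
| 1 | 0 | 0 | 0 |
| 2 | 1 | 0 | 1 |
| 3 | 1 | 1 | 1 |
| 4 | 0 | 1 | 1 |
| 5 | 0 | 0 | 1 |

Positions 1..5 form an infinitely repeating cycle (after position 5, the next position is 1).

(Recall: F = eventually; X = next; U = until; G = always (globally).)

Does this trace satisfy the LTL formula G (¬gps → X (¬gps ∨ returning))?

Holds

¬gps → X (¬gps ∨ returning) holds at every position 0..5, and those are all positions ever visited, so G (¬gps → X (¬gps ∨ returning)) holds.
Positions where ¬gps holds: 1, 4, 5.
Check X (¬gps ∨ returning) at each: 1→ok, 4→ok, 5→ok.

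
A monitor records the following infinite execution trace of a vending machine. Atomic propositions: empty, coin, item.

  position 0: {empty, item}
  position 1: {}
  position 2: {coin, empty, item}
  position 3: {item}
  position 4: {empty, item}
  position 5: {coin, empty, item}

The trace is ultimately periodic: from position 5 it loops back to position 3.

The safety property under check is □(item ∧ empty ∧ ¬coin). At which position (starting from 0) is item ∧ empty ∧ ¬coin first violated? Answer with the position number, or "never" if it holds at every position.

Check item ∧ empty ∧ ¬coin at each position in order: 0 ✓.
At position 1 the labels are {}, so item ∧ empty ∧ ¬coin is false there. This is the first violation.

1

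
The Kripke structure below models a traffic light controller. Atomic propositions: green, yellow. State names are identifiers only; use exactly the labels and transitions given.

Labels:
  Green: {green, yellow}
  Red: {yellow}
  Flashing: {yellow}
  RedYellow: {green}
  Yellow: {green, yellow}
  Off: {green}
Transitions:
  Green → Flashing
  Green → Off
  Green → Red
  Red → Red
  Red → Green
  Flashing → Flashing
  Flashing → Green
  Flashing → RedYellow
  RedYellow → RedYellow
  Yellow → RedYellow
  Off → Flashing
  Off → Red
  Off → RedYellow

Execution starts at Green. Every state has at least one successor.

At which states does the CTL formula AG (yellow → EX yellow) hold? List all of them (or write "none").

States satisfying yellow → EX yellow: {Green, Red, Flashing, RedYellow, Off}.
States satisfying AG (yellow → EX yellow): {Green, Red, Flashing, RedYellow, Off}.

{Green, Red, Flashing, RedYellow, Off}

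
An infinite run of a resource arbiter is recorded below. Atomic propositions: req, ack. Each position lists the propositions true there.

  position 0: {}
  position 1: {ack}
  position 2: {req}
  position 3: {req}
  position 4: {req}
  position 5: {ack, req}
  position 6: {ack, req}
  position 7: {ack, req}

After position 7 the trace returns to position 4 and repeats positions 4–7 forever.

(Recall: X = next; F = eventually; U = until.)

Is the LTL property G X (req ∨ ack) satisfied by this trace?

X (req ∨ ack) holds at every position 0..7, and those are all positions ever visited, so G X (req ∨ ack) holds.

Satisfied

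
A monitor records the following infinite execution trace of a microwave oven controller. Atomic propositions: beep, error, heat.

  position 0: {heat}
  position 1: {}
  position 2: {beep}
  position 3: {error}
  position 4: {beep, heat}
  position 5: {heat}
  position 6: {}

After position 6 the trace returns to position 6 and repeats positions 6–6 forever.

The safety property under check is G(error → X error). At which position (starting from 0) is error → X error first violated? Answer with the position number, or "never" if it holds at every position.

3

Check error → X error at each position in order: 0 ✓, 1 ✓, 2 ✓.
At position 3 the labels are {error} and the next position 4 has {beep, heat}, so error → X error is false there. This is the first violation.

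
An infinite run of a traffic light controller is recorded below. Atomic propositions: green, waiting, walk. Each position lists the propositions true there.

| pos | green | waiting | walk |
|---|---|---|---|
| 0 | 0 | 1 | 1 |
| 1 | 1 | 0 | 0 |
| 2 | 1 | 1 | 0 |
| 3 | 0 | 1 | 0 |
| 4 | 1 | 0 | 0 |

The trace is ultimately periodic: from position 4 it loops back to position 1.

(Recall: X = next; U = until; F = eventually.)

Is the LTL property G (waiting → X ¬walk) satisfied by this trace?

Satisfied

waiting → X ¬walk holds at every position 0..4, and those are all positions ever visited, so G (waiting → X ¬walk) holds.
Positions where waiting holds: 0, 2, 3.
Check X ¬walk at each: 0→ok, 2→ok, 3→ok.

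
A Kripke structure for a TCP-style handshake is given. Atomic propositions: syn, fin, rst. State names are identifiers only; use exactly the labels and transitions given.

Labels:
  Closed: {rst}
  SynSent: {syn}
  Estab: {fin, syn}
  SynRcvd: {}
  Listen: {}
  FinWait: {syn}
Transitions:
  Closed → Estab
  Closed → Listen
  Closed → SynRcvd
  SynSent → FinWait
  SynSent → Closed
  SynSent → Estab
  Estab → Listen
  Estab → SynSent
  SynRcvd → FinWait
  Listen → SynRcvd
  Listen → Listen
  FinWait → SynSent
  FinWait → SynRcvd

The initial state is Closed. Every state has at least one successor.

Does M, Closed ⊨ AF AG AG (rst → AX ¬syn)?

Does not hold

States satisfying AG AG (rst → AX ¬syn): ∅.
States satisfying AF AG AG (rst → AX ¬syn): ∅.
There is a path from Closed along which AG AG (rst → AX ¬syn) never holds.
Closed ∉ Sat(AF AG AG (rst → AX ¬syn)).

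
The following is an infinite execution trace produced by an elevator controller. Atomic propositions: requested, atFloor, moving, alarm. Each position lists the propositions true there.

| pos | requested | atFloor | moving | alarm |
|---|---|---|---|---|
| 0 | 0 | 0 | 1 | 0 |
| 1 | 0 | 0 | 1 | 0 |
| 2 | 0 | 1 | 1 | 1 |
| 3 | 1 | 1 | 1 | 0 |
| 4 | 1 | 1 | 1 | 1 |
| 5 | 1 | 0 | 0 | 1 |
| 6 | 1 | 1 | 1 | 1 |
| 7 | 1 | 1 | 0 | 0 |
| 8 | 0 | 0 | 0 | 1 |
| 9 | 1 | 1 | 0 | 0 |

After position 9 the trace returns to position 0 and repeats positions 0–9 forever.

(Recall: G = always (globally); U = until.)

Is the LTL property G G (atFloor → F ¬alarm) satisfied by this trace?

G (atFloor → F ¬alarm) holds at every position 0..9, and those are all positions ever visited, so G G (atFloor → F ¬alarm) holds.

Satisfied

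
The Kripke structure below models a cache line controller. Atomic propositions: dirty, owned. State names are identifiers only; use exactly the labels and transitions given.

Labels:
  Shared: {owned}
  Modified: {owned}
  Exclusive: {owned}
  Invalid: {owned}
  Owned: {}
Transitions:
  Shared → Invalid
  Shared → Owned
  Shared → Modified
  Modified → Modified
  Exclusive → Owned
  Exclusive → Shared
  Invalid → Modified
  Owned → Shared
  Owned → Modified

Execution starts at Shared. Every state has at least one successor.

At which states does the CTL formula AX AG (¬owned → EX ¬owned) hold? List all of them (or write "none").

States satisfying AG (¬owned → EX ¬owned): {Modified, Invalid}.
States satisfying AX AG (¬owned → EX ¬owned): {Modified, Invalid}.

{Modified, Invalid}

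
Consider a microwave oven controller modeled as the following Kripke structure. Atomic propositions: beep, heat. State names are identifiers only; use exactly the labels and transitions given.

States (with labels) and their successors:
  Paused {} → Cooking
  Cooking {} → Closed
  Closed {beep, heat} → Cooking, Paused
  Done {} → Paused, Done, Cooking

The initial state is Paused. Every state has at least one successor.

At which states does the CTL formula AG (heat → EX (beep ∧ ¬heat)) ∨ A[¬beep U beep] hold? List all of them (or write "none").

States satisfying heat → EX (beep ∧ ¬heat): {Paused, Cooking, Done}.
States satisfying AG (heat → EX (beep ∧ ¬heat)): ∅.
States satisfying ¬beep: {Paused, Cooking, Done}.
States satisfying beep: {Closed}.
States satisfying A[¬beep U beep]: {Paused, Cooking, Closed}.
States satisfying AG (heat → EX (beep ∧ ¬heat)) ∨ A[¬beep U beep]: {Paused, Cooking, Closed}.

{Paused, Cooking, Closed}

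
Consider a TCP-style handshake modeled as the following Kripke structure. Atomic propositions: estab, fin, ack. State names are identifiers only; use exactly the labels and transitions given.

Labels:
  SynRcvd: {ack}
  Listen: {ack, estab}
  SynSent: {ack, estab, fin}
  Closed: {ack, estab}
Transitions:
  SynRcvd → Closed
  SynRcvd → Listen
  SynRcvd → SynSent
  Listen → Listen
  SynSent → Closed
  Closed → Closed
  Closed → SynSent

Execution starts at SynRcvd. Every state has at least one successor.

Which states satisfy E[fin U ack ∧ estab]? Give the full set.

{Listen, SynSent, Closed}

States satisfying fin: {SynSent}.
States satisfying ack ∧ estab: {Listen, SynSent, Closed}.
States satisfying E[fin U ack ∧ estab]: {Listen, SynSent, Closed}.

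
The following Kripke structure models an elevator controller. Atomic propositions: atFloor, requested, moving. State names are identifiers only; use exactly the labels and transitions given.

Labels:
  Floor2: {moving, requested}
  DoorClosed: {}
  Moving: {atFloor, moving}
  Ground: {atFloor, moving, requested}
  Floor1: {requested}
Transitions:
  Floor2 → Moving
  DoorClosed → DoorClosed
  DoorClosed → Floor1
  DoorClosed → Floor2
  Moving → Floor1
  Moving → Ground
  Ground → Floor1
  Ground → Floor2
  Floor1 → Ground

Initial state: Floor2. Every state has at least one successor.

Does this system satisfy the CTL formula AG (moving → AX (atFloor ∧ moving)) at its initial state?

No

States satisfying moving → AX (atFloor ∧ moving): {Floor2, DoorClosed, Floor1}.
States satisfying AG (moving → AX (atFloor ∧ moving)): ∅.
Ground is reachable from Floor2 and violates moving → AX (atFloor ∧ moving), so AG fails at Floor2.
Floor2 ∉ Sat(AG (moving → AX (atFloor ∧ moving))).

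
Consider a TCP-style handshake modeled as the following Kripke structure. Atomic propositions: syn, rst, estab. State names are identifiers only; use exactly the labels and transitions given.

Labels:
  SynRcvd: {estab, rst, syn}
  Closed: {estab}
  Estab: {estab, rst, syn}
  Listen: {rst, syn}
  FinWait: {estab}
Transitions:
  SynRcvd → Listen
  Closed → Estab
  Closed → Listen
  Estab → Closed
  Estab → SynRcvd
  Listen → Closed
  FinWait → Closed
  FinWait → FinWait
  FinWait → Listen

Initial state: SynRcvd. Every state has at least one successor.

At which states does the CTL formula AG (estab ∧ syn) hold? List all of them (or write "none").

none

States satisfying estab ∧ syn: {SynRcvd, Estab}.
States satisfying AG (estab ∧ syn): ∅.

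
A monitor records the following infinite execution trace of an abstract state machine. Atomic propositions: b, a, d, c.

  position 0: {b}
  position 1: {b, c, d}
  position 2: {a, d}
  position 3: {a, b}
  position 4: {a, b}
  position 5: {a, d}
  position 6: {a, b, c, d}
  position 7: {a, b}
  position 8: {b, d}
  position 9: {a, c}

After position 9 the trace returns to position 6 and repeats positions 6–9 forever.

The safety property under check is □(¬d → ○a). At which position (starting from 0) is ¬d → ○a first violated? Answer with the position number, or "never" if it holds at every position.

At position 0 the labels are {b} and the next position 1 has {b, c, d}, so ¬d → ○a is false there. This is the first violation.

0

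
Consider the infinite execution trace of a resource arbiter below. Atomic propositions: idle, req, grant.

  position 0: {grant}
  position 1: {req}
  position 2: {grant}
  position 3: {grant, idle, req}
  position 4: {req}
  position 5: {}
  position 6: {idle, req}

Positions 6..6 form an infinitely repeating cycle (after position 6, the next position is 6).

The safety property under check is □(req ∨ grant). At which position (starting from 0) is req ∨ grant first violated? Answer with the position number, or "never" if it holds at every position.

5

Check req ∨ grant at each position in order: 0 ✓, 1 ✓, 2 ✓, 3 ✓, 4 ✓.
At position 5 the labels are {}, so req ∨ grant is false there. This is the first violation.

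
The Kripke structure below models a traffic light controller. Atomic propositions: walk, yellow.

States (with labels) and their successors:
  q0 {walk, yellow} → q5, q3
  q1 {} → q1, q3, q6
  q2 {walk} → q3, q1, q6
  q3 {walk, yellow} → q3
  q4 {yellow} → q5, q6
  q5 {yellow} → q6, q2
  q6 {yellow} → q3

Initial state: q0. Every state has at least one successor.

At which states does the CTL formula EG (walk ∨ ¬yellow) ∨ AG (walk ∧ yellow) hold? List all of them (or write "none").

States satisfying walk ∨ ¬yellow: {q0, q1, q2, q3}.
States satisfying EG (walk ∨ ¬yellow): {q0, q1, q2, q3}.
States satisfying walk ∧ yellow: {q0, q3}.
States satisfying AG (walk ∧ yellow): {q3}.
States satisfying EG (walk ∨ ¬yellow) ∨ AG (walk ∧ yellow): {q0, q1, q2, q3}.

{q0, q1, q2, q3}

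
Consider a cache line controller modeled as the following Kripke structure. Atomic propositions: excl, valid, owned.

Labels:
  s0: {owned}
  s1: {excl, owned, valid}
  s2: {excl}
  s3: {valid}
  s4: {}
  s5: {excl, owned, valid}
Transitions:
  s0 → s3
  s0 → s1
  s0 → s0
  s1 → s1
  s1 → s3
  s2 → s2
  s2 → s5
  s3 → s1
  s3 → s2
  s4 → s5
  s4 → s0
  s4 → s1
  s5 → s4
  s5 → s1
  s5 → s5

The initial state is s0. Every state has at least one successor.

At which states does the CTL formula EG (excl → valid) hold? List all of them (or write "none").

States satisfying excl → valid: {s0, s1, s3, s4, s5}.
States satisfying EG (excl → valid): {s0, s1, s3, s4, s5}.

{s0, s1, s3, s4, s5}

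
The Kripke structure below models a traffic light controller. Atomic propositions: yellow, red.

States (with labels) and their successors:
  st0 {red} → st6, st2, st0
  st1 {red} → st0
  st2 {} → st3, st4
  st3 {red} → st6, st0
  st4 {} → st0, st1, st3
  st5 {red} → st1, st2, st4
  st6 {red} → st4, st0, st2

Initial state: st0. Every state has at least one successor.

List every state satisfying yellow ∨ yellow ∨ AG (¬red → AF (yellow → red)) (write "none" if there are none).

{st0, st1, st2, st3, st4, st5, st6}

States satisfying yellow ∨ yellow: ∅.
States satisfying ¬red → AF (yellow → red): {st0, st1, st2, st3, st4, st5, st6}.
States satisfying AG (¬red → AF (yellow → red)): {st0, st1, st2, st3, st4, st5, st6}.
States satisfying yellow ∨ yellow ∨ AG (¬red → AF (yellow → red)): {st0, st1, st2, st3, st4, st5, st6}.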